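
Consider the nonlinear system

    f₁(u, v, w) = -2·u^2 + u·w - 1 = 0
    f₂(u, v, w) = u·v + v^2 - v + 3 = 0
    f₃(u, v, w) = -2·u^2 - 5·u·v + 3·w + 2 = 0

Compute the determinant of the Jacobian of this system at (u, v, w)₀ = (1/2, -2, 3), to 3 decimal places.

7.000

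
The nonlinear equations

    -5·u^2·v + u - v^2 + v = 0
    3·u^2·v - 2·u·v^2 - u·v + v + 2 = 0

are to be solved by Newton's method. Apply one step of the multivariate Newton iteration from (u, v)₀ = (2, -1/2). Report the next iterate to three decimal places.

At (2, -1/2): F = (11.250, -4.500).
Jacobian J = [[-10·u·v + 1, -5·u^2 - 2·v + 1], [6·u·v - 2·v^2 - v, 3·u^2 - 4·u·v - u + 1]].
At the point, J = [[11.000, -18.000], [-6.000, 15.000]] (det J = 57.000).
Solving J·Δ = −F gives Δ = (-1.539, -0.316).
Then the next iterate is (u, v)₁ = (0.461, -0.816).

(0.461, -0.816)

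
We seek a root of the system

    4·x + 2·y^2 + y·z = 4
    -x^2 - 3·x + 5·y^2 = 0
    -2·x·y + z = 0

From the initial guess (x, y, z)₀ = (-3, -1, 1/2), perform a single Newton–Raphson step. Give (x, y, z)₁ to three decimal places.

(-0.222, 0.333, -7.556)

At (-3, -1, 1/2): F = (-14.500, 5.000, -5.500).
Jacobian J = [[4, 4·y + z, y], [-2·x - 3, 10·y, 0], [-2·y, -2·x, 1]].
At the point, J = [[4.000, -3.500, -1.000], [3.000, -10.000, 0.000], [2.000, 6.000, 1.000]] (det J = -67.500).
Solving J·Δ = −F gives Δ = (2.778, 1.333, -8.056).
Then the next iterate is (x, y, z)₁ = (-0.222, 0.333, -7.556).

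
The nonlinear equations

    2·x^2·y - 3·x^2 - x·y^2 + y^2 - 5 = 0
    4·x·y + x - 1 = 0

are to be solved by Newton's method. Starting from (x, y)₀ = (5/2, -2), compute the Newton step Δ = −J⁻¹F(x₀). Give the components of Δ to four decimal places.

(-0.7879, 1.2985)

At (5/2, -2): F = (-54.7500, -18.5000).
Jacobian J = [[4·x·y - 6·x - y^2, 2·x^2 - 2·x·y + 2·y], [4·y + 1, 4·x]].
At the point, J = [[-39.0000, 18.5000], [-7.0000, 10.0000]] (det J = -260.5000).
Solving J·Δ = −F gives Δ = (-0.7879, 1.2985).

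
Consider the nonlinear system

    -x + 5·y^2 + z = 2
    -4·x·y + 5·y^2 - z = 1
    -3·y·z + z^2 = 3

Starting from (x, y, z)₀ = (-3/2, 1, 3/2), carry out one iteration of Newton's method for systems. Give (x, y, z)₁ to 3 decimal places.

At (-3/2, 1, 3/2): F = (6.000, 8.500, -5.250).
Jacobian J = [[-1, 10·y, 1], [-4·y, -4·x + 10·y, -1], [0, -3·z, -3·y + 2·z]].
At the point, J = [[-1.000, 10.000, 1.000], [-4.000, 16.000, -1.000], [0.000, -4.500, 0.000]] (det J = 22.500).
Solving J·Δ = −F gives Δ = (-3.167, -1.167, 2.500).
Then the next iterate is (x, y, z)₁ = (-4.667, -0.167, 4.000).

(-4.667, -0.167, 4.000)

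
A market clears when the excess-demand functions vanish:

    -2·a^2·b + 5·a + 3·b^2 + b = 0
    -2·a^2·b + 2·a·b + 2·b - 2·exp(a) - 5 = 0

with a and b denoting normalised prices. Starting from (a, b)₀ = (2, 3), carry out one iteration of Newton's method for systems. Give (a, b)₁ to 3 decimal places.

(1.369, 0.455)

At (2, 3): F = (16.000, -25.77811).
Jacobian J = [[-4·a·b + 5, -2·a^2 + 6·b + 1], [-4·a·b + 2·b - 2·exp(a), -2·a^2 + 2·a + 2]].
At the point, J = [[-19.000, 11.000], [-32.77811, -2.000]] (det J = 398.55923).
Solving J·Δ = −F gives Δ = (-0.631, -2.545).
Then the next iterate is (a, b)₁ = (1.369, 0.455).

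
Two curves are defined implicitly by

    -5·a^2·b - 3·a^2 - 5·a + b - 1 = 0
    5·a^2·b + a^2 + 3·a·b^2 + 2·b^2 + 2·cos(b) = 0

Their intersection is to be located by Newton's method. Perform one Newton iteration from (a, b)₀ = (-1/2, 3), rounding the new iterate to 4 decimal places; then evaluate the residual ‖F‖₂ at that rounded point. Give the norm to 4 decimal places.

3.4217

At (-1/2, 3): F = (0.0000, 6.520015).
Jacobian J = [[-10·a·b - 6·a - 5, -5·a^2 + 1], [10·a·b + 2·a + 3·b^2, 5·a^2 + 6·a·b + 4·b - 2·sin(b)]].
At the point, J = [[13.0000, -0.2500], [11.0000, 3.967760]] (det J = 54.330880).
Solving J·Δ = −F gives Δ = (-0.0300, -1.5601).
Then the next iterate is (a, b)₁ = (-0.5300, 1.4399).
Re-evaluating at (-0.5300, 1.4399): F = (0.224860, 3.414343), so ‖F‖₂ = 3.4217.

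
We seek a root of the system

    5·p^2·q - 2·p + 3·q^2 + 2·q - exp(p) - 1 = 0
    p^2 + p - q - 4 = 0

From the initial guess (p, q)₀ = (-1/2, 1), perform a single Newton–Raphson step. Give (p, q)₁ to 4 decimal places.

(-6.1424, -4.2500)

At (-1/2, 1): F = (5.643469, -5.2500).
Jacobian J = [[10·p·q - exp(p) - 2, 5·p^2 + 6·q + 2], [2·p + 1, -1]].
At the point, J = [[-7.606531, 9.2500], [0.0000, -1.0000]] (det J = 7.606531).
Solving J·Δ = −F gives Δ = (-5.6424, -5.2500).
Then the next iterate is (p, q)₁ = (-6.1424, -4.2500).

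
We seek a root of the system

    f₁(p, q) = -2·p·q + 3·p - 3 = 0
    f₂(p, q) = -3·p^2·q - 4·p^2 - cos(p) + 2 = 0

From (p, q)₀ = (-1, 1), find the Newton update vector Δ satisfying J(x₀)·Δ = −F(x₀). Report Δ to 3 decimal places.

(0.787, 1.606)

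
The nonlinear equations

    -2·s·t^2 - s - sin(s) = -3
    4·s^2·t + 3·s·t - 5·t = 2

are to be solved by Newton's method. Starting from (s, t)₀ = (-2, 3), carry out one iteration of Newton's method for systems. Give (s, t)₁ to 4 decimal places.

(-1.8785, 1.3479)

At (-2, 3): F = (41.909297, 13.0000).
Jacobian J = [[-2·t^2 - cos(s) - 1, -4·s·t], [8·s·t + 3·t, 4·s^2 + 3·s - 5]].
At the point, J = [[-18.583853, 24.0000], [-39.0000, 5.0000]] (det J = 843.080734).
Solving J·Δ = −F gives Δ = (0.1215, -1.6521).
Then the next iterate is (s, t)₁ = (-1.8785, 1.3479).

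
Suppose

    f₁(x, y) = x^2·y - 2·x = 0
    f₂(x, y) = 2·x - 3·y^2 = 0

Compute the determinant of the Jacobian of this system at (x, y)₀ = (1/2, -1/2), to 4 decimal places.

-8.0000

J = [[2·x·y - 2, x^2], [2, -6·y]].
At the point, J = [[-2.5000, 0.2500], [2.0000, 3.0000]].
det J = -8.0000.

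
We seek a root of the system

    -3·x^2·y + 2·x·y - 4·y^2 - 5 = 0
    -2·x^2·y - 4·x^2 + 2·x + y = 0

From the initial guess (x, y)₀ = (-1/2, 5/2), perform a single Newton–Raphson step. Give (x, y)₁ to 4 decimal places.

At (-1/2, 5/2): F = (-34.3750, -0.7500).
Jacobian J = [[-6·x·y + 2·y, -3·x^2 + 2·x - 8·y], [-4·x·y - 8·x + 2, -2·x^2 + 1]].
At the point, J = [[12.5000, -21.7500], [11.0000, 0.5000]] (det J = 245.5000).
Solving J·Δ = −F gives Δ = (0.1365, -1.5020).
Then the next iterate is (x, y)₁ = (-0.3635, 0.9980).

(-0.3635, 0.9980)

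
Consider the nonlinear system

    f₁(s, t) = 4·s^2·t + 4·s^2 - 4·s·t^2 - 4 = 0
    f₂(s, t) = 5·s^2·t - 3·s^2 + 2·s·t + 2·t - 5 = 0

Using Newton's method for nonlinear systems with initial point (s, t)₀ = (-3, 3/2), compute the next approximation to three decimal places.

At (-3, 3/2): F = (113.000, 29.500).
Jacobian J = [[8·s·t + 8·s - 4·t^2, 4·s^2 - 8·s·t], [10·s·t - 6·s + 2·t, 5·s^2 + 2·s + 2]].
At the point, J = [[-69.000, 72.000], [-24.000, 41.000]] (det J = -1101.000).
Solving J·Δ = −F gives Δ = (2.279, 0.614).
Then the next iterate is (s, t)₁ = (-0.721, 2.114).

(-0.721, 2.114)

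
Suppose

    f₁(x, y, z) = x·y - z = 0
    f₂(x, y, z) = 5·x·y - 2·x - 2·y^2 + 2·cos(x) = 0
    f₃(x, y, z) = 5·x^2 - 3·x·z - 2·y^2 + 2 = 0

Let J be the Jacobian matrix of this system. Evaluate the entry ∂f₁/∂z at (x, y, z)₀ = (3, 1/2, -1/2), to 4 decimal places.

-1.0000

∂f₁/∂z = -1.
At (3, 1/2, -1/2) this is -1.0000.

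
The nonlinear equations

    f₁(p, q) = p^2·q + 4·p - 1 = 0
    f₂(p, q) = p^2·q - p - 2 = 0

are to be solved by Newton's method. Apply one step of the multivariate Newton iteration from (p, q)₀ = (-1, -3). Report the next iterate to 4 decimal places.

(-0.2000, -3.0000)

At (-1, -3): F = (-8.0000, -4.0000).
Jacobian J = [[2·p·q + 4, p^2], [2·p·q - 1, p^2]].
At the point, J = [[10.0000, 1.0000], [5.0000, 1.0000]] (det J = 5.0000).
Solving J·Δ = −F gives Δ = (0.8000, 0.0000).
Then the next iterate is (p, q)₁ = (-0.2000, -3.0000).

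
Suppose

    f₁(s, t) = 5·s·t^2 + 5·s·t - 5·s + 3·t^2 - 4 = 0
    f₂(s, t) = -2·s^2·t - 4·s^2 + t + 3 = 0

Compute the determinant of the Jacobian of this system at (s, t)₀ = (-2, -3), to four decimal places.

81.0000

J = [[5·t^2 + 5·t - 5, 10·s·t + 5·s + 6·t], [-4·s·t - 8·s, -2·s^2 + 1]].
At the point, J = [[25.0000, 32.0000], [-8.0000, -7.0000]].
det J = 81.0000.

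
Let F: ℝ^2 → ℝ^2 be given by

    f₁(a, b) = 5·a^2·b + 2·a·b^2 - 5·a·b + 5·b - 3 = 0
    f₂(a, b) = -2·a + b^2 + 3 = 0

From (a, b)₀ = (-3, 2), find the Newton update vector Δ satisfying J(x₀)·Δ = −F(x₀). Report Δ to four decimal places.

(-0.7289, -3.6145)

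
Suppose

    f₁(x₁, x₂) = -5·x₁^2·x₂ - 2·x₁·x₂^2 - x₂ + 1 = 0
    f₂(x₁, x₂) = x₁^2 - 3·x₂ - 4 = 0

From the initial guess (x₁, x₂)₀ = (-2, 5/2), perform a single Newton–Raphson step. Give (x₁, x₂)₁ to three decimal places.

(-1.382, -0.824)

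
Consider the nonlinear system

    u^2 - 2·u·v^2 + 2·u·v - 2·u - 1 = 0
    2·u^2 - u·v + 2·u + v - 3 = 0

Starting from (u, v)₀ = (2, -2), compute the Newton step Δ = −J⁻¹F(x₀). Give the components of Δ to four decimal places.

At (2, -2): F = (-25.0000, 11.0000).
Jacobian J = [[2·u - 2·v^2 + 2·v - 2, -4·u·v + 2·u], [4·u - v + 2, -u + 1]].
At the point, J = [[-10.0000, 20.0000], [12.0000, -1.0000]] (det J = -230.0000).
Solving J·Δ = −F gives Δ = (-0.8478, 0.8261).

(-0.8478, 0.8261)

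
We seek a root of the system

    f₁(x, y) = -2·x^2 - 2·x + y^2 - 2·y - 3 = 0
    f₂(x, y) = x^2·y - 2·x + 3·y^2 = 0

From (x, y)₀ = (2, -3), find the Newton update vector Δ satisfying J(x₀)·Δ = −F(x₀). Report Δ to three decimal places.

At (2, -3): F = (0.000, 11.000).
Jacobian J = [[-4·x - 2, 2·y - 2], [2·x·y - 2, x^2 + 6·y]].
At the point, J = [[-10.000, -8.000], [-14.000, -14.000]] (det J = 28.000).
Solving J·Δ = −F gives Δ = (-3.143, 3.929).

(-3.143, 3.929)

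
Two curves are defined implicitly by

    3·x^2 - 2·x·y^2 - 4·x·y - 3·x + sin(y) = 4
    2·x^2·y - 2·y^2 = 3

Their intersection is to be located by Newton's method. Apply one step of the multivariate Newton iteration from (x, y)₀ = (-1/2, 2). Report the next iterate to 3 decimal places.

(-0.511, 0.673)

At (-1/2, 2): F = (7.15930, -10.000).
Jacobian J = [[6·x - 2·y^2 - 4·y - 3, -4·x·y - 4·x + cos(y)], [4·x·y, 2·x^2 - 4·y]].
At the point, J = [[-22.000, 5.58385], [-4.000, -7.500]] (det J = 187.33541).
Solving J·Δ = −F gives Δ = (-0.011, -1.327).
Then the next iterate is (x, y)₁ = (-0.511, 0.673).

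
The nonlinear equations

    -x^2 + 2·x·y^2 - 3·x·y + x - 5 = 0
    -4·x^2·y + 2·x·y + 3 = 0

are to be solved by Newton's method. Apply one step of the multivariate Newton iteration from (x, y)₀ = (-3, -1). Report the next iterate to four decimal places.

(-12.5000, 5.9524)

At (-3, -1): F = (-32.0000, 45.0000).
Jacobian J = [[-2·x + 2·y^2 - 3·y + 1, 4·x·y - 3·x], [-8·x·y + 2·y, -4·x^2 + 2·x]].
At the point, J = [[12.0000, 21.0000], [-26.0000, -42.0000]] (det J = 42.0000).
Solving J·Δ = −F gives Δ = (-9.5000, 6.9524).
Then the next iterate is (x, y)₁ = (-12.5000, 5.9524).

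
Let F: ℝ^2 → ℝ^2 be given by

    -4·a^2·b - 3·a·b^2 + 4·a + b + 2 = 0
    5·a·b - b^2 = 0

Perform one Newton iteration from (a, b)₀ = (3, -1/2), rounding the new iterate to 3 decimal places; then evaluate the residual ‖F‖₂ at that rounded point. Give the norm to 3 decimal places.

9.972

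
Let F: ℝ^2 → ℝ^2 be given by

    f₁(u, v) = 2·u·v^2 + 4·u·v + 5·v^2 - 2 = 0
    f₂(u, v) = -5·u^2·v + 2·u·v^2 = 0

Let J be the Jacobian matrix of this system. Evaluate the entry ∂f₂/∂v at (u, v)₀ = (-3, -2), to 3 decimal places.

-21.000

∂f₂/∂v = -5·u^2 + 4·u·v.
At (-3, -2) this is -21.000.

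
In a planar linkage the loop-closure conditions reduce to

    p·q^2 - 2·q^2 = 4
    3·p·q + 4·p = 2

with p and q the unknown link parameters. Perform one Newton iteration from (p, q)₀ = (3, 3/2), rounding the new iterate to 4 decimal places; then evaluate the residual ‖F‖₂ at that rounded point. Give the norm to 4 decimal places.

3267.8990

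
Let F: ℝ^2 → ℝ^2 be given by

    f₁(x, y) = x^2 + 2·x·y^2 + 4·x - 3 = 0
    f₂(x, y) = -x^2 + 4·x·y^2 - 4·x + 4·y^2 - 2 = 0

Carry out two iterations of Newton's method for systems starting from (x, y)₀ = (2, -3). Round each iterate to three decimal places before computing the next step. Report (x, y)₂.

(0.730, -1.364)

At (2, -3): F = (45.000, 94.000).
Jacobian J = [[2·x + 2·y^2 + 4, 4·x·y], [-2·x + 4·y^2 - 4, 8·x·y + 8·y]].
At the point, J = [[26.000, -24.000], [28.000, -72.000]] (det J = -1200.000).
Solving J·Δ = −F gives Δ = (-0.820, 0.987).
Then the next iterate is (x, y)₁ = (1.180, -2.013).
Round to (1.180, -2.013) and repeat: F = (12.67552, 27.22251), J = [[14.46434, -9.50136], [9.84868, -35.10672]].
Δ = (-0.450, 0.649), so (x, y)₂ = (0.730, -1.364).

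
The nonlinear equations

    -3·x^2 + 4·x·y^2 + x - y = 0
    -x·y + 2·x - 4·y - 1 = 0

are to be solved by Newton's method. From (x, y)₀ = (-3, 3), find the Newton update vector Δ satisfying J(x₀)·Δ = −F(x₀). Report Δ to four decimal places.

(-4.6016, -5.3984)

At (-3, 3): F = (-141.0000, -10.0000).
Jacobian J = [[-6·x + 4·y^2 + 1, 8·x·y - 1], [-y + 2, -x - 4]].
At the point, J = [[55.0000, -73.0000], [-1.0000, -1.0000]] (det J = -128.0000).
Solving J·Δ = −F gives Δ = (-4.6016, -5.3984).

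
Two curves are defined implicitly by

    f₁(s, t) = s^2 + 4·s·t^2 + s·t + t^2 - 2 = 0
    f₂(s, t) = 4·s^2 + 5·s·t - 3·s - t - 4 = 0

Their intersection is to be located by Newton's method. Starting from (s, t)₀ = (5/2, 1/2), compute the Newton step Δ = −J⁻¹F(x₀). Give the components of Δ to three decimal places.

(-0.875, -0.190)

At (5/2, 1/2): F = (8.250, 19.250).
Jacobian J = [[2·s + 4·t^2 + t, 8·s·t + s + 2·t], [8·s + 5·t - 3, 5·s - 1]].
At the point, J = [[6.500, 13.500], [19.500, 11.500]] (det J = -188.500).
Solving J·Δ = −F gives Δ = (-0.875, -0.190).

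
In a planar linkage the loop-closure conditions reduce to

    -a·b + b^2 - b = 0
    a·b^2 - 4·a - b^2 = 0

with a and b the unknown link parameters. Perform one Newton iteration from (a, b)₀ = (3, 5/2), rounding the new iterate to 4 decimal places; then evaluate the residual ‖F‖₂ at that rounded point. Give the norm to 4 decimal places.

1.8493

At (3, 5/2): F = (-3.7500, 0.5000).
Jacobian J = [[-b, -a + 2·b - 1], [b^2 - 4, 2·a·b - 2·b]].
At the point, J = [[-2.5000, 1.0000], [2.2500, 10.0000]] (det J = -27.2500).
Solving J·Δ = −F gives Δ = (-1.3945, 0.2638).
Then the next iterate is (a, b)₁ = (1.6055, 2.7638).
Re-evaluating at (1.6055, 2.7638): F = (0.437510, -1.796833), so ‖F‖₂ = 1.8493.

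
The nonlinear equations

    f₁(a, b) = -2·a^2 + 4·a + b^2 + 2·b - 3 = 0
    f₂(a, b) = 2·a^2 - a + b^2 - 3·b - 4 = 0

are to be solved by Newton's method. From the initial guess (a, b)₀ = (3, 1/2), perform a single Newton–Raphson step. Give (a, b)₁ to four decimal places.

(2.1912, 0.9265)

At (3, 1/2): F = (-7.7500, 9.7500).
Jacobian J = [[-4·a + 4, 2·b + 2], [4·a - 1, 2·b - 3]].
At the point, J = [[-8.0000, 3.0000], [11.0000, -2.0000]] (det J = -17.0000).
Solving J·Δ = −F gives Δ = (-0.8088, 0.4265).
Then the next iterate is (a, b)₁ = (2.1912, 0.9265).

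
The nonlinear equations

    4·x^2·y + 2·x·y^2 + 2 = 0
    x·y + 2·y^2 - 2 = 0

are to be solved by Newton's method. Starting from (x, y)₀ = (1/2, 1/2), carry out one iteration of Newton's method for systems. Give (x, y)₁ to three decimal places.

(-1.286, 1.357)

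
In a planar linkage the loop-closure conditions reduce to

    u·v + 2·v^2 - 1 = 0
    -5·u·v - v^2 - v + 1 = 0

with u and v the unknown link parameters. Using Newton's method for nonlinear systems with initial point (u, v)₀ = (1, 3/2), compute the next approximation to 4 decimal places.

At (1, 3/2): F = (5.0000, -10.2500).
Jacobian J = [[v, u + 4·v], [-5·v, -5·u - 2·v - 1]].
At the point, J = [[1.5000, 7.0000], [-7.5000, -9.0000]] (det J = 39.0000).
Solving J·Δ = −F gives Δ = (-0.6859, -0.5673).
Then the next iterate is (u, v)₁ = (0.3141, 0.9327).

(0.3141, 0.9327)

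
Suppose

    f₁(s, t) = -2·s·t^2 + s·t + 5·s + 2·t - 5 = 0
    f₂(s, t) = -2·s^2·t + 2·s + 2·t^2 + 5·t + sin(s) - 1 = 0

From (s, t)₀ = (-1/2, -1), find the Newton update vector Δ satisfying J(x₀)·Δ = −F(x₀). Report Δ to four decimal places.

(4.5105, 2.0421)

At (-1/2, -1): F = (-8.0000, -4.979426).
Jacobian J = [[-2·t^2 + t + 5, -4·s·t + s + 2], [-4·s·t + cos(s) + 2, -2·s^2 + 4·t + 5]].
At the point, J = [[2.0000, -0.5000], [0.877583, 0.5000]] (det J = 1.438791).
Solving J·Δ = −F gives Δ = (4.5105, 2.0421).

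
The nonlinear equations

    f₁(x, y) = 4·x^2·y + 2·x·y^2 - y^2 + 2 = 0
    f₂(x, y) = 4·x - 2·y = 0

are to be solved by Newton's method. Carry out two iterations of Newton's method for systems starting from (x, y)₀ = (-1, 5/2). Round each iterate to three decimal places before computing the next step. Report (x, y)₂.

(0.015, 0.030)

At (-1, 5/2): F = (-6.750, -9.000).
Jacobian J = [[8·x·y + 2·y^2, 4·x^2 + 4·x·y - 2·y], [4, -2]].
At the point, J = [[-7.500, -11.000], [4.000, -2.000]] (det J = 59.000).
Solving J·Δ = −F gives Δ = (1.449, -1.602).
Then the next iterate is (x, y)₁ = (0.449, 0.898).
Round to (0.449, 0.898) and repeat: F = (2.64190, 0.000), J = [[4.83842, 0.62321], [4.000, -2.000]].
Δ = (-0.434, -0.868), so (x, y)₂ = (0.015, 0.030).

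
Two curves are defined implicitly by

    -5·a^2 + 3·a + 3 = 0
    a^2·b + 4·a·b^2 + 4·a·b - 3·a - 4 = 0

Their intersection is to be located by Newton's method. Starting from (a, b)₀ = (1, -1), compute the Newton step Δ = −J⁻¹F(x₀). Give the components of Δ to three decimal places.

At (1, -1): F = (1.000, -8.000).
Jacobian J = [[-10·a + 3, 0], [2·a·b + 4·b^2 + 4·b - 3, a^2 + 8·a·b + 4·a]].
At the point, J = [[-7.000, 0.000], [-5.000, -3.000]] (det J = 21.000).
Solving J·Δ = −F gives Δ = (0.143, -2.905).

(0.143, -2.905)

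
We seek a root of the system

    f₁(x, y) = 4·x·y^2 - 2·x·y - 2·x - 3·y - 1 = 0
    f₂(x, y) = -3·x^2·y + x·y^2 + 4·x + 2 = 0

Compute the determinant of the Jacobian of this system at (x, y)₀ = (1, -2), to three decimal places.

294.000

J = [[4·y^2 - 2·y - 2, 8·x·y - 2·x - 3], [-6·x·y + y^2 + 4, -3·x^2 + 2·x·y]].
At the point, J = [[18.000, -21.000], [20.000, -7.000]].
det J = 294.000.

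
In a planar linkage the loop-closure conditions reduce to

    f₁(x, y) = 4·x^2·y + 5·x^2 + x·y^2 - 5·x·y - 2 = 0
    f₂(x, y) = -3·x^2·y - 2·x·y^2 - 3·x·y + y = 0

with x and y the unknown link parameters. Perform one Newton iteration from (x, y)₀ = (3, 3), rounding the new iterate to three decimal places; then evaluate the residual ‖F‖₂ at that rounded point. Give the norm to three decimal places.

61.235

At (3, 3): F = (133.000, -159.000).
Jacobian J = [[8·x·y + 10·x + y^2 - 5·y, 4·x^2 + 2·x·y - 5·x], [-6·x·y - 2·y^2 - 3·y, -3·x^2 - 4·x·y - 3·x + 1]].
At the point, J = [[96.000, 39.000], [-81.000, -71.000]] (det J = -3657.000).
Solving J·Δ = −F gives Δ = (-0.887, -1.228).
Then the next iterate is (x, y)₁ = (2.113, 1.772).
Re-evaluating at (2.113, 1.772): F = (39.88373, -46.46499), so ‖F‖₂ = 61.235.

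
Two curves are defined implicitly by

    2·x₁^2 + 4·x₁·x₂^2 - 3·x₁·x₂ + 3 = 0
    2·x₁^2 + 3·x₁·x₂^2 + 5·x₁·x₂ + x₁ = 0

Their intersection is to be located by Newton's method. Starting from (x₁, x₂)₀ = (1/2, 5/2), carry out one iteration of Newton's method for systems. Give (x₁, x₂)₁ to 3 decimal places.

(0.304, 1.508)

At (1/2, 5/2): F = (12.250, 16.625).
Jacobian J = [[4·x₁ + 4·x₂^2 - 3·x₂, 8·x₁·x₂ - 3·x₁], [4·x₁ + 3·x₂^2 + 5·x₂ + 1, 6·x₁·x₂ + 5·x₁]].
At the point, J = [[19.500, 8.500], [34.250, 10.000]] (det J = -96.125).
Solving J·Δ = −F gives Δ = (-0.196, -0.992).
Then the next iterate is (x₁, x₂)₁ = (0.304, 1.508).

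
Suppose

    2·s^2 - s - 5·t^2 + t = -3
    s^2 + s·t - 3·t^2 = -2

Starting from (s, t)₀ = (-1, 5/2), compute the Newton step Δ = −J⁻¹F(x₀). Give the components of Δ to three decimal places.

(0.804, -1.115)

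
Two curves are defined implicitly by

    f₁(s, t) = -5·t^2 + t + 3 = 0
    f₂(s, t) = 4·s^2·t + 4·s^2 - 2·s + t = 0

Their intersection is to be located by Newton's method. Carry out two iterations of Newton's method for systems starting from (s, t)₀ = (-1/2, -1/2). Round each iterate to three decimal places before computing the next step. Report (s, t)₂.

At (-1/2, -1/2): F = (1.250, 1.000).
Jacobian J = [[0, -10·t + 1], [8·s·t + 8·s - 2, 4·s^2 + 1]].
At the point, J = [[0.000, 6.000], [-4.000, 2.000]] (det J = 24.000).
Solving J·Δ = −F gives Δ = (0.146, -0.208).
Then the next iterate is (s, t)₁ = (-0.354, -0.708).
Round to (-0.354, -0.708) and repeat: F = (-0.21432, 0.14637), J = [[0.000, 8.080], [-2.82694, 1.50126]].
Δ = (0.066, 0.027), so (s, t)₂ = (-0.288, -0.681).

(-0.288, -0.681)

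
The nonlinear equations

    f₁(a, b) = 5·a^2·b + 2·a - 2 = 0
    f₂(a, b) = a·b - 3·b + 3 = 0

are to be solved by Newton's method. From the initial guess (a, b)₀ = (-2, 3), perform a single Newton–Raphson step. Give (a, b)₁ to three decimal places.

(-1.870, 0.678)

At (-2, 3): F = (54.000, -12.000).
Jacobian J = [[10·a·b + 2, 5·a^2], [b, a - 3]].
At the point, J = [[-58.000, 20.000], [3.000, -5.000]] (det J = 230.000).
Solving J·Δ = −F gives Δ = (0.130, -2.322).
Then the next iterate is (a, b)₁ = (-1.870, 0.678).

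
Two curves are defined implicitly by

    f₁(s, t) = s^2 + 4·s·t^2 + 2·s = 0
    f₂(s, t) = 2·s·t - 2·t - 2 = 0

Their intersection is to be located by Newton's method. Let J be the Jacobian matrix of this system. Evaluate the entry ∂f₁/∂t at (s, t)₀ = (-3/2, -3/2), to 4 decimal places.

18.0000

∂f₁/∂t = 8·s·t.
At (-3/2, -3/2) this is 18.0000.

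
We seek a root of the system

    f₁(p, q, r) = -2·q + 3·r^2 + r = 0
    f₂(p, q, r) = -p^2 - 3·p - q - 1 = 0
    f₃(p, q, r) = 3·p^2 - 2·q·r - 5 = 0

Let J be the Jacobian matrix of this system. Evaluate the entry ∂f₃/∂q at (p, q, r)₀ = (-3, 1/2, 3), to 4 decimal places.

-6.0000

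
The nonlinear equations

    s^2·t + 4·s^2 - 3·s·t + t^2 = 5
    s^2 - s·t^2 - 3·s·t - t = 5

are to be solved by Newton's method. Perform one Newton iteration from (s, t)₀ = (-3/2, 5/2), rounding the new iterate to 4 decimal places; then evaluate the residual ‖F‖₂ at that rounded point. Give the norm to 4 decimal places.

7.2649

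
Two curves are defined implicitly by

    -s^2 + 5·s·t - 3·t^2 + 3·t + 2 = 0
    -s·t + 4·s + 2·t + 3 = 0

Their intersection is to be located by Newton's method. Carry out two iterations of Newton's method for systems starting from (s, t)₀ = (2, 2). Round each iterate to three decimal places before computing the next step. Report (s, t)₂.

At (2, 2): F = (12.000, 11.000).
Jacobian J = [[-2·s + 5·t, 5·s - 6·t + 3], [-t + 4, -s + 2]].
At the point, J = [[6.000, 1.000], [2.000, 0.000]] (det J = -2.000).
Solving J·Δ = −F gives Δ = (-5.500, 21.000).
Then the next iterate is (s, t)₁ = (-3.500, 23.000).
Round to (-3.500, 23.000) and repeat: F = (-1930.750, 115.500), J = [[122.000, -152.500], [-19.000, 5.500]].
Δ = (3.142, -10.147), so (s, t)₂ = (-0.358, 12.853).

(-0.358, 12.853)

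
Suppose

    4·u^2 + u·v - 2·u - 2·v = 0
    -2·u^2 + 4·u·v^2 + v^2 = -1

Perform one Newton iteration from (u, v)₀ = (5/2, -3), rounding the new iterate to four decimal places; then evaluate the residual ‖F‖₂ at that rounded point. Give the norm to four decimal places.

26.5394

At (5/2, -3): F = (18.5000, 87.5000).
Jacobian J = [[8·u + v - 2, u - 2], [-4·u + 4·v^2, 8·u·v + 2·v]].
At the point, J = [[15.0000, 0.5000], [26.0000, -66.0000]] (det J = -1003.0000).
Solving J·Δ = −F gives Δ = (-1.2610, 0.8290).
Then the next iterate is (u, v)₁ = (1.2390, -2.1710).
Re-evaluating at (1.2390, -2.1710): F = (5.314615, 26.001821), so ‖F‖₂ = 26.5394.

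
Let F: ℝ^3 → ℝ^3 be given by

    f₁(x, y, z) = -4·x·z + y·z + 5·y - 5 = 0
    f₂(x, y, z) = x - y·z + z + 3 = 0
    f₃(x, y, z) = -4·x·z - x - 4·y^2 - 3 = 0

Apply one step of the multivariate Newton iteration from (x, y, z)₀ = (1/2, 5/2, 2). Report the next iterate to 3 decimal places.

(0.198, 0.766, 4.444)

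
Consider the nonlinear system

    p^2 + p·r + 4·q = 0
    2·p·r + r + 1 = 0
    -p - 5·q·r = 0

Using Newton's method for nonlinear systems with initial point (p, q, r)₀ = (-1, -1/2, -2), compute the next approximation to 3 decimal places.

(-0.227, 0.000, -2.091)

At (-1, -1/2, -2): F = (1.000, 3.000, -4.000).
Jacobian J = [[2·p + r, 4, p], [2·r, 0, 2·p + 1], [-1, -5·r, -5·q]].
At the point, J = [[-4.000, 4.000, -1.000], [-4.000, 0.000, -1.000], [-1.000, 10.000, 2.500]] (det J = 44.000).
Solving J·Δ = −F gives Δ = (0.773, 0.500, -0.091).
Then the next iterate is (p, q, r)₁ = (-0.227, 0.000, -2.091).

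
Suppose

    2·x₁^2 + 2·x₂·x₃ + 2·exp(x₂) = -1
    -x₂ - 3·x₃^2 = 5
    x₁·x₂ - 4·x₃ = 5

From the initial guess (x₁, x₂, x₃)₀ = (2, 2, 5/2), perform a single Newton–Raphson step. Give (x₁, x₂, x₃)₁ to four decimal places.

(8.7807, -2.1595, 1.0606)

At (2, 2, 5/2): F = (33.778112, -25.7500, -11.0000).
Jacobian J = [[4·x₁, 2·x₃ + 2·exp(x₂), 2·x₂], [0, -1, -6·x₃], [x₂, x₁, -4]].
At the point, J = [[8.0000, 19.778112, 4.0000], [0.0000, -1.0000, -15.0000], [2.0000, 2.0000, -4.0000]] (det J = -313.343366).
Solving J·Δ = −F gives Δ = (6.7807, -4.1595, -1.4394).
Then the next iterate is (x₁, x₂, x₃)₁ = (8.7807, -2.1595, 1.0606).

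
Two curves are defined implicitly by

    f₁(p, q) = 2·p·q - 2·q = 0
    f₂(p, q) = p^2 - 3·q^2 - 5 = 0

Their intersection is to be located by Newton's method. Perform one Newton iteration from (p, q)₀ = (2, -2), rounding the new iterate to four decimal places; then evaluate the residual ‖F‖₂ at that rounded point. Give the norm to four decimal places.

4.3745

At (2, -2): F = (-4.0000, -13.0000).
Jacobian J = [[2·q, 2·p - 2], [2·p, -6·q]].
At the point, J = [[-4.0000, 2.0000], [4.0000, 12.0000]] (det J = -56.0000).
Solving J·Δ = −F gives Δ = (-0.3929, 1.2143).
Then the next iterate is (p, q)₁ = (1.6071, -0.7857).
Re-evaluating at (1.6071, -0.7857): F = (-0.953997, -4.269203), so ‖F‖₂ = 4.3745.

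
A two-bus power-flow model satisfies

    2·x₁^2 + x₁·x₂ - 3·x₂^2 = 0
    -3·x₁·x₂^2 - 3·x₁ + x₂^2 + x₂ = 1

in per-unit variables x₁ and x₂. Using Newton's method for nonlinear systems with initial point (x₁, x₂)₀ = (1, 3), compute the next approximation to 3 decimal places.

(0.862, 1.649)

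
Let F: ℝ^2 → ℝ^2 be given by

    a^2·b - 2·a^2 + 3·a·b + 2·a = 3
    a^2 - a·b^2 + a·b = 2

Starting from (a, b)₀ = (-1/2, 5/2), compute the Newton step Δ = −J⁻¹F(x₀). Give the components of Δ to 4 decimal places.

At (-1/2, 5/2): F = (-7.6250, 0.1250).
Jacobian J = [[2·a·b - 4·a + 3·b + 2, a^2 + 3·a], [2·a - b^2 + b, -2·a·b + a]].
At the point, J = [[9.0000, -1.2500], [-4.7500, 2.0000]] (det J = 12.0625).
Solving J·Δ = −F gives Δ = (1.2513, 2.9093).

(1.2513, 2.9093)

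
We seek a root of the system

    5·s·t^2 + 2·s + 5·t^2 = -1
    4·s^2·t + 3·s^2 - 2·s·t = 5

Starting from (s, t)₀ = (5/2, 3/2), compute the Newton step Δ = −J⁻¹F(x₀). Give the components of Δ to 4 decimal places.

(-0.7162, -0.6835)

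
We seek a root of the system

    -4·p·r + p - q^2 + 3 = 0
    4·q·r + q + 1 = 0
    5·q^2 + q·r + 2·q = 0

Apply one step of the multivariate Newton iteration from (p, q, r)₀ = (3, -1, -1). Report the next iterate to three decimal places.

(1.200, -0.636, -0.273)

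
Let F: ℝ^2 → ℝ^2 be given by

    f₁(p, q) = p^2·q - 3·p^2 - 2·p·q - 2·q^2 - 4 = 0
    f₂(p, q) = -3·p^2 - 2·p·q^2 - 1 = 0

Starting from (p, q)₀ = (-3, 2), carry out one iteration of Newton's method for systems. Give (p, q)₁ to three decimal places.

At (-3, 2): F = (-9.000, -4.000).
Jacobian J = [[2·p·q - 6·p - 2·q, p^2 - 2·p - 4·q], [-6·p - 2·q^2, -4·p·q]].
At the point, J = [[2.000, 7.000], [10.000, 24.000]] (det J = -22.000).
Solving J·Δ = −F gives Δ = (-8.545, 3.727).
Then the next iterate is (p, q)₁ = (-11.545, 5.727).

(-11.545, 5.727)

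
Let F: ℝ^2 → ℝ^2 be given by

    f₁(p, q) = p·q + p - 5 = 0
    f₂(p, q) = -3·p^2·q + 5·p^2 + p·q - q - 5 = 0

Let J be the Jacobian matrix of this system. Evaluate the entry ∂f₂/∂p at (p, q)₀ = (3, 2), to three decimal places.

∂f₂/∂p = -6·p·q + 10·p + q.
At (3, 2) this is -4.000.

-4.000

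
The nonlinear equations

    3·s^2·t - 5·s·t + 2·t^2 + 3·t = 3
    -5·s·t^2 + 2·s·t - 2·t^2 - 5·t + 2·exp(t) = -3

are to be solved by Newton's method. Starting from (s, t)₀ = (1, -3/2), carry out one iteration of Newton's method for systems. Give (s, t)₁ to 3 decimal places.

(0.606, -1.382)

At (1, -3/2): F = (0.000, -7.80374).
Jacobian J = [[6·s·t - 5·t, 3·s^2 - 5·s + 4·t + 3], [-5·t^2 + 2·t, -10·s·t + 2·s - 4·t + 2·exp(t) - 5]].
At the point, J = [[-1.500, -5.000], [-14.250, 18.44626]] (det J = -98.91939).
Solving J·Δ = −F gives Δ = (-0.394, 0.118).
Then the next iterate is (s, t)₁ = (0.606, -1.382).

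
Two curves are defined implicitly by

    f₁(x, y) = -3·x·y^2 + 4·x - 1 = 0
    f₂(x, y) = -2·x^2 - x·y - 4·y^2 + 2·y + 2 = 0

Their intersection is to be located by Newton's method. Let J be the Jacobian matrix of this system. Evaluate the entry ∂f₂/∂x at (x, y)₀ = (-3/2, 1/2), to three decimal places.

5.500

∂f₂/∂x = -4·x - y.
At (-3/2, 1/2) this is 5.500.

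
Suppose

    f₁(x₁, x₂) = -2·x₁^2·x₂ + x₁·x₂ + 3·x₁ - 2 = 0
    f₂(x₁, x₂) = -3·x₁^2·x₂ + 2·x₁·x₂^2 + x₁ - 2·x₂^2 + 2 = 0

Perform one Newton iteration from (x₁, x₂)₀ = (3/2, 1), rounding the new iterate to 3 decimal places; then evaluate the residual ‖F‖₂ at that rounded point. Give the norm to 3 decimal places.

At (3/2, 1): F = (-0.500, -2.250).
Jacobian J = [[-4·x₁·x₂ + x₂ + 3, -2·x₁^2 + x₁], [-6·x₁·x₂ + 2·x₂^2 + 1, -3·x₁^2 + 4·x₁·x₂ - 4·x₂]].
At the point, J = [[-2.000, -3.000], [-6.000, -4.750]] (det J = -8.500).
Solving J·Δ = −F gives Δ = (-0.515, 0.176).
Then the next iterate is (x₁, x₂)₁ = (0.985, 1.176).
Re-evaluating at (0.985, 1.176): F = (-0.16861, -0.47944), so ‖F‖₂ = 0.508.

0.508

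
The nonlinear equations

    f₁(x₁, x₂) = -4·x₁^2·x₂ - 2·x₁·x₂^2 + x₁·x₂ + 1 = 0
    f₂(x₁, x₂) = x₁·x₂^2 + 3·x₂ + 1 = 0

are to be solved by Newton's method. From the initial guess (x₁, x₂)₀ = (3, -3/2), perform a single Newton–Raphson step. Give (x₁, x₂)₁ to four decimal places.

At (3, -3/2): F = (37.0000, 3.2500).
Jacobian J = [[-8·x₁·x₂ - 2·x₂^2 + x₂, -4·x₁^2 - 4·x₁·x₂ + x₁], [x₂^2, 2·x₁·x₂ + 3]].
At the point, J = [[30.0000, -15.0000], [2.2500, -6.0000]] (det J = -146.2500).
Solving J·Δ = −F gives Δ = (-1.1846, 0.0974).
Then the next iterate is (x₁, x₂)₁ = (1.8154, -1.4026).

(1.8154, -1.4026)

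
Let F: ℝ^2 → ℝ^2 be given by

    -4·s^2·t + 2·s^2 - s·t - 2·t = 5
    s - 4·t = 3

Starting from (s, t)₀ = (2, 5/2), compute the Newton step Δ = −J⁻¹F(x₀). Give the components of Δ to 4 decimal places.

At (2, 5/2): F = (-47.0000, -11.0000).
Jacobian J = [[-8·s·t + 4·s - t, -4·s^2 - s - 2], [1, -4]].
At the point, J = [[-34.5000, -20.0000], [1.0000, -4.0000]] (det J = 158.0000).
Solving J·Δ = −F gives Δ = (0.2025, -2.6994).

(0.2025, -2.6994)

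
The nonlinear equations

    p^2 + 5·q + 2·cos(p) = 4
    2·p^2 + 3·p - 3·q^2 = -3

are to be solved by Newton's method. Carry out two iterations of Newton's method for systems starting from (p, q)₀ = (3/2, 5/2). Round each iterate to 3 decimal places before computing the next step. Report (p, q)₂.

At (3/2, 5/2): F = (10.89147, -6.750).
Jacobian J = [[2·p - 2·sin(p), 5], [4·p + 3, -6·q]].
At the point, J = [[1.00501, 5.000], [9.000, -15.000]] (det J = -60.07515).
Solving J·Δ = −F gives Δ = (-2.158, -1.745).
Then the next iterate is (p, q)₁ = (-0.658, 0.755).
Round to (-0.658, 0.755) and repeat: F = (1.79040, 0.18185), J = [[-0.09293, 5.000], [0.368, -4.530]].
Δ = (-6.356, -0.476), so (p, q)₂ = (-7.014, 0.279).

(-7.014, 0.279)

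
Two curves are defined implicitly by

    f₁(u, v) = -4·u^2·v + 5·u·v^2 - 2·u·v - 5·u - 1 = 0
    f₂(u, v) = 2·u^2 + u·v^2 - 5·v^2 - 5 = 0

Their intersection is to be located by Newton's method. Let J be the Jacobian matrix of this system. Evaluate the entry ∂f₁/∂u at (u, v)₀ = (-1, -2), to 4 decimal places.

3.0000

∂f₁/∂u = -8·u·v + 5·v^2 - 2·v - 5.
At (-1, -2) this is 3.0000.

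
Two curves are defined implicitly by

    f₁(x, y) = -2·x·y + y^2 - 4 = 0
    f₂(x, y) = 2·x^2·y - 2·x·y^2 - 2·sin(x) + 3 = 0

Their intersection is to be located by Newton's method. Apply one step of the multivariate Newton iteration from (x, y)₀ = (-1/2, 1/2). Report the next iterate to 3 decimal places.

At (-1/2, 1/2): F = (-3.250, 4.45885).
Jacobian J = [[-2·y, -2·x + 2·y], [4·x·y - 2·y^2 - 2·cos(x), 2·x^2 - 4·x·y]].
At the point, J = [[-1.000, 2.000], [-3.25517, 1.500]] (det J = 5.01033).
Solving J·Δ = −F gives Δ = (2.753, 3.001).
Then the next iterate is (x, y)₁ = (2.253, 3.501).

(2.253, 3.501)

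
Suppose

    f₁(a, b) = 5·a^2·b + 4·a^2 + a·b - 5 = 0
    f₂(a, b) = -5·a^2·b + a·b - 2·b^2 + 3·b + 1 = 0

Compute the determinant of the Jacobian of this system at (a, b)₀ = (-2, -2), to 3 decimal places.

514.000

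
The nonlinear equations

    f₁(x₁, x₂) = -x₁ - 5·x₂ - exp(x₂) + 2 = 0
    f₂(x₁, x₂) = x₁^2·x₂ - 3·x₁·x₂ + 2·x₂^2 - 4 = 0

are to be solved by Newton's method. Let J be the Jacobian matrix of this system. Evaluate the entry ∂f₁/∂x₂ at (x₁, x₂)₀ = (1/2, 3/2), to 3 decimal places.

∂f₁/∂x₂ = -exp(x₂) - 5.
At (1/2, 3/2) this is -9.482.

-9.482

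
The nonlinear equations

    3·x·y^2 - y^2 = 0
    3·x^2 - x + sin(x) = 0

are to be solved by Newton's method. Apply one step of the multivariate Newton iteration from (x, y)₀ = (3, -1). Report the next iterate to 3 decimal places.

At (3, -1): F = (8.000, 24.14112).
Jacobian J = [[3·y^2, 6·x·y - 2·y], [6·x + cos(x) - 1, 0]].
At the point, J = [[3.000, -16.000], [16.01001, 0.000]] (det J = 256.16012).
Solving J·Δ = −F gives Δ = (-1.508, 0.217).
Then the next iterate is (x, y)₁ = (1.492, -0.783).

(1.492, -0.783)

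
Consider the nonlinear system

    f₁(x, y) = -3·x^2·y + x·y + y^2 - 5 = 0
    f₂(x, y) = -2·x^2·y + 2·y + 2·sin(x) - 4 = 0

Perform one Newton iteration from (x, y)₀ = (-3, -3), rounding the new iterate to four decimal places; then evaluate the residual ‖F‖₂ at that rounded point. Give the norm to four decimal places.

At (-3, -3): F = (94.0000, 43.717760).
Jacobian J = [[-6·x·y + y, -3·x^2 + x + 2·y], [-4·x·y + 2·cos(x), -2·x^2 + 2]].
At the point, J = [[-57.0000, -36.0000], [-37.979985, -16.0000]] (det J = -455.279460).
Solving J·Δ = −F gives Δ = (0.1534, 2.3682).
Then the next iterate is (x, y)₁ = (-2.8466, -0.6318).
Re-evaluating at (-2.8466, -0.6318): F = (12.556329, 4.394051), so ‖F‖₂ = 13.3030.

13.3030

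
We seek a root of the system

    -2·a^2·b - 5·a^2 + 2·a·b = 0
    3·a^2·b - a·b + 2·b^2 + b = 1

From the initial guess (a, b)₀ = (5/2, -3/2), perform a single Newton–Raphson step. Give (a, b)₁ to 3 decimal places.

At (5/2, -3/2): F = (-20.000, -22.375).
Jacobian J = [[-4·a·b - 10·a + 2·b, -2·a^2 + 2·a], [6·a·b - b, 3·a^2 - a + 4·b + 1]].
At the point, J = [[-13.000, -7.500], [-21.000, 11.250]] (det J = -303.750).
Solving J·Δ = −F gives Δ = (-1.293, -0.425).
Then the next iterate is (a, b)₁ = (1.207, -1.925).

(1.207, -1.925)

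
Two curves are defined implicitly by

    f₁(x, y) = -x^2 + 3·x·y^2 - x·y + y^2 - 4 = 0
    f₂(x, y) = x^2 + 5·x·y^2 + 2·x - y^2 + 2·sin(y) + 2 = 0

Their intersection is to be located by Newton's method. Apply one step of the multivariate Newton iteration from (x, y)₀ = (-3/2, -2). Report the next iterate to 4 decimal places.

At (-3/2, -2): F = (-23.2500, -34.568595).
Jacobian J = [[-2·x + 3·y^2 - y, 6·x·y - x + 2·y], [2·x + 5·y^2 + 2, 10·x·y - 2·y + 2·cos(y)]].
At the point, J = [[17.0000, 15.5000], [19.0000, 33.167706]] (det J = 269.351008).
Solving J·Δ = −F gives Δ = (0.8737, 0.5417).
Then the next iterate is (x, y)₁ = (-0.6263, -1.4583).

(-0.6263, -1.4583)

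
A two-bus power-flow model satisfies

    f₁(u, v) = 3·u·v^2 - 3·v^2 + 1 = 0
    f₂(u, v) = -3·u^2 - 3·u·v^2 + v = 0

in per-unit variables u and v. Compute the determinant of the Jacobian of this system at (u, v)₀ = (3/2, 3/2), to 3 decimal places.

-13.500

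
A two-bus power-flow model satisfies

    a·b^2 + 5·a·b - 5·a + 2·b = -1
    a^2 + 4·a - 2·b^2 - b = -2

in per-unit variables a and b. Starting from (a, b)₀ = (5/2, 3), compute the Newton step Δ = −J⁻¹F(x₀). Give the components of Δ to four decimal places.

(-1.2241, -1.0590)

At (5/2, 3): F = (54.5000, -2.7500).
Jacobian J = [[b^2 + 5·b - 5, 2·a·b + 5·a + 2], [2·a + 4, -4·b - 1]].
At the point, J = [[19.0000, 29.5000], [9.0000, -13.0000]] (det J = -512.5000).
Solving J·Δ = −F gives Δ = (-1.2241, -1.0590).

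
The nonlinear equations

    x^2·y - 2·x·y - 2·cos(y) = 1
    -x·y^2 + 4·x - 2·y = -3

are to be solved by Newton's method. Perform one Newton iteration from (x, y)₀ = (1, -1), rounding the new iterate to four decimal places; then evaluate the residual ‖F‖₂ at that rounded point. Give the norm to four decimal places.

10.1983

At (1, -1): F = (-1.080605, 8.0000).
Jacobian J = [[2·x·y - 2·y, x^2 - 2·x + 2·sin(y)], [-y^2 + 4, -2·x·y - 2]].
At the point, J = [[0.0000, -2.682942], [3.0000, 0.0000]] (det J = 8.048826).
Solving J·Δ = −F gives Δ = (-2.6667, -0.4028).
Then the next iterate is (x, y)₁ = (-1.6667, -1.4028).
Re-evaluating at (-1.6667, -1.4028): F = (-9.907330, 2.418612), so ‖F‖₂ = 10.1983.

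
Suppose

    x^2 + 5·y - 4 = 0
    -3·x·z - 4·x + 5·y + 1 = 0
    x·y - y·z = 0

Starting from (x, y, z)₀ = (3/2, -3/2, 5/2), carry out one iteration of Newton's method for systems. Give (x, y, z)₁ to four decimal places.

At (3/2, -3/2, 5/2): F = (-9.2500, -23.7500, 1.5000).
Jacobian J = [[2·x, 5, 0], [-3·z - 4, 5, -3·x], [y, x - z, -y]].
At the point, J = [[3.0000, 5.0000, 0.0000], [-11.5000, 5.0000, -4.5000], [-1.5000, -1.0000, 1.5000]] (det J = 129.0000).
Solving J·Δ = −F gives Δ = (-0.9041, 2.3924, -0.3091).
Then the next iterate is (x, y, z)₁ = (0.5959, 0.8924, 2.1909).

(0.5959, 0.8924, 2.1909)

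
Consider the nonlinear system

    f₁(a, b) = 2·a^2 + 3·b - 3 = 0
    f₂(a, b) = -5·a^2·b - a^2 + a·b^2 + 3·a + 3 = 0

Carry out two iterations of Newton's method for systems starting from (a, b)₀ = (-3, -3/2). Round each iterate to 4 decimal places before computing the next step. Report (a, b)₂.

(-1.6286, -0.6589)

At (-3, -3/2): F = (10.5000, 45.7500).
Jacobian J = [[4·a, 3], [-10·a·b - 2·a + b^2 + 3, -5·a^2 + 2·a·b]].
At the point, J = [[-12.0000, 3.0000], [-33.7500, -36.0000]] (det J = 533.2500).
Solving J·Δ = −F gives Δ = (0.9662, 0.3650).
Then the next iterate is (a, b)₁ = (-2.0338, -1.1350).
Round to (-2.0338, -1.1350) and repeat: F = (1.867685, 13.616009), J = [[-8.1352, 3.0000], [-14.727805, -16.064986]].
Δ = (0.4052, 0.4761), so (a, b)₂ = (-1.6286, -0.6589).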